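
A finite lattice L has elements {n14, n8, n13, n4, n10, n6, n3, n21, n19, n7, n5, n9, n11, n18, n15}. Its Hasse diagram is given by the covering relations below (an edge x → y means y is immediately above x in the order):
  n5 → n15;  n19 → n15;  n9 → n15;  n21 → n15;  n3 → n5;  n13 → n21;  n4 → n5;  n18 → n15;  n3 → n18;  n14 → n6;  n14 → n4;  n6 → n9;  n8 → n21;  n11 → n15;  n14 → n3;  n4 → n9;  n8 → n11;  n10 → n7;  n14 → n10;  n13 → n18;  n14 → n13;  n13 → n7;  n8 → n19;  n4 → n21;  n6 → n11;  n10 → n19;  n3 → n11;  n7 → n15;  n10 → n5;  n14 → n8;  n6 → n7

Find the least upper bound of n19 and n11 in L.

n15

Common upper bounds of {n19, n11}: n15.
The least among these is n15.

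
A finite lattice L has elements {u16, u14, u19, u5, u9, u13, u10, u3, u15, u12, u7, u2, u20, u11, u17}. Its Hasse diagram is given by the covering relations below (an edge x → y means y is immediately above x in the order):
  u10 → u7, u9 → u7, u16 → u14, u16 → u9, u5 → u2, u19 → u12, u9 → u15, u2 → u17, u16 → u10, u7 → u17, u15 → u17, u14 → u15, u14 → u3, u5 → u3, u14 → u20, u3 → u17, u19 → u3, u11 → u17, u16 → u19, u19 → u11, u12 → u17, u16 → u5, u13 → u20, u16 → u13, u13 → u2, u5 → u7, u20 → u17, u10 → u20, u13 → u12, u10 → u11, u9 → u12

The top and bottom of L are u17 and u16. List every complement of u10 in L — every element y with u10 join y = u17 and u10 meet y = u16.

u12, u15, u2, u3

Need y with u10 ∨ y = u17 and u10 ∧ y = u16.
Checking each element gives: u12, u15, u2, u3.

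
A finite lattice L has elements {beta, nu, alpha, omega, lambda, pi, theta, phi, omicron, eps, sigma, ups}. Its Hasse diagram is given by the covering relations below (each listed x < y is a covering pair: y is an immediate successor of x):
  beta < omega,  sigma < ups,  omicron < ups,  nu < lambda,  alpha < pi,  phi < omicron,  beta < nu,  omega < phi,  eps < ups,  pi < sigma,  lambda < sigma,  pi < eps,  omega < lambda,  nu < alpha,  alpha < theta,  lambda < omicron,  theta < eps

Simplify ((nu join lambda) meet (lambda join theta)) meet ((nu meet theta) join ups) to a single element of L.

lambda

nu ∨ lambda = lambda
lambda ∨ theta = ups
lambda ∧ ups = lambda
nu ∧ theta = nu
nu ∨ ups = ups
lambda ∧ ups = lambda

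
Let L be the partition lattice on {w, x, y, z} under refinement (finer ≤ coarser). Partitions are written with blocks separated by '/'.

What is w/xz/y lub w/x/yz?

w/xyz

The join of w/xz/y and w/x/yz merges any blocks that overlap across the partitions, giving w/xyz.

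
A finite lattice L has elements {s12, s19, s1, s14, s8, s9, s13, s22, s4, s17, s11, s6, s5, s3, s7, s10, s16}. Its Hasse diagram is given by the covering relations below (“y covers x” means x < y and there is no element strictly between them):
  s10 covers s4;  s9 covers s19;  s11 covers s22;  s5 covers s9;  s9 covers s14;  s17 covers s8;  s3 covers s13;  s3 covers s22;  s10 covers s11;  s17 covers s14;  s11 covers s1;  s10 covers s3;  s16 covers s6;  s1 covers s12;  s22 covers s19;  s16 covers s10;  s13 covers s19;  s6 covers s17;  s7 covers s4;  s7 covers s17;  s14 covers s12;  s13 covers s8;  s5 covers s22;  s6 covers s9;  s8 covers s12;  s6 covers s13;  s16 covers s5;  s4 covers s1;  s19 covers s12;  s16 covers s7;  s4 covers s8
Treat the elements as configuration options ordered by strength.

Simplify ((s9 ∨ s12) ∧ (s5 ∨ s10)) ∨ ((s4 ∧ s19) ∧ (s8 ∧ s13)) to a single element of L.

s9 ∨ s12 = s9
s5 ∨ s10 = s16
s9 ∧ s16 = s9
s4 ∧ s19 = s12
s8 ∧ s13 = s8
s12 ∧ s8 = s12
s9 ∨ s12 = s9

s9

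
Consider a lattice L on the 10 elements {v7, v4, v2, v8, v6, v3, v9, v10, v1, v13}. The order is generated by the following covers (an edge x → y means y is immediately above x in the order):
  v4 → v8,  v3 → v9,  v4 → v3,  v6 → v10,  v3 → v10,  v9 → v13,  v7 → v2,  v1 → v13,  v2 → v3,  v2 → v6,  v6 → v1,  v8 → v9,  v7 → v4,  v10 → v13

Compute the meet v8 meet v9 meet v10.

v4

Common lower bounds of {v8, v9, v10}: v4, v7.
The greatest among these is v4.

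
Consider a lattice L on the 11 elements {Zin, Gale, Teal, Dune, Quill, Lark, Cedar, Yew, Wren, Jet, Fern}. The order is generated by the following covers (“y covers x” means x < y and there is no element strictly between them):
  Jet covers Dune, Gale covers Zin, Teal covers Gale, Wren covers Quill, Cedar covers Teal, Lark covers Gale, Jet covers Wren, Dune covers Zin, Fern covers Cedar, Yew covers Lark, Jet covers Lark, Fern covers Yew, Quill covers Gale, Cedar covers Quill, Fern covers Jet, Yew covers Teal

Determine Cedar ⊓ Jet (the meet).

Common lower bounds of {Cedar, Jet}: Gale, Quill, Zin.
The greatest among these is Quill.

Quill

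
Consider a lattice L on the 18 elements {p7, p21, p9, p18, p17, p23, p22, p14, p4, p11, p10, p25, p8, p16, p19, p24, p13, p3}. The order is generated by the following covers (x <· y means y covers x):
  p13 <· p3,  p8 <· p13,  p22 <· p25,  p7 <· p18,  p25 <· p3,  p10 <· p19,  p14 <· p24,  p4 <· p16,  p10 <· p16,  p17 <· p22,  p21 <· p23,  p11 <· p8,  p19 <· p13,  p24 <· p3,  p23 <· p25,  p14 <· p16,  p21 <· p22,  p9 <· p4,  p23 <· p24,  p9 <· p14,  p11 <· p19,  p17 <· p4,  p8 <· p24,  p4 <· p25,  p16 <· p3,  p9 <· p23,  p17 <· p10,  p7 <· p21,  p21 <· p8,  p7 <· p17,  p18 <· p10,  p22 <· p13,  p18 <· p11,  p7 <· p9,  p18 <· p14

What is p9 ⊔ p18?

Common upper bounds of {p9, p18}: p14, p16, p24, p3.
The least among these is p14.

p14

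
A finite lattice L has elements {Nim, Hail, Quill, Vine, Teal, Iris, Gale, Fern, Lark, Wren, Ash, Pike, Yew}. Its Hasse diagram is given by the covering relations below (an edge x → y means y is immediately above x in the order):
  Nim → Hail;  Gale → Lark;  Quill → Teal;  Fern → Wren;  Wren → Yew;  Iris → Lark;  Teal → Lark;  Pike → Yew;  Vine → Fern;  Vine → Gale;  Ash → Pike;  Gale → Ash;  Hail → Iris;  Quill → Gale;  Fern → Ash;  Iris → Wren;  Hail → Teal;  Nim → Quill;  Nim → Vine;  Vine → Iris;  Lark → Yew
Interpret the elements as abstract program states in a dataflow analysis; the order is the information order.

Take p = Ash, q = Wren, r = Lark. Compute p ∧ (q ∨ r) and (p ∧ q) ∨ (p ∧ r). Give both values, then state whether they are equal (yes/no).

q ∨ r = Yew, so p ∧ (q ∨ r) = Ash ∧ Yew = Ash.
p ∧ q = Fern and p ∧ r = Gale, so (p ∧ q) ∨ (p ∧ r) = Fern ∨ Gale = Ash.
Equal: yes.

Ash; Ash; yes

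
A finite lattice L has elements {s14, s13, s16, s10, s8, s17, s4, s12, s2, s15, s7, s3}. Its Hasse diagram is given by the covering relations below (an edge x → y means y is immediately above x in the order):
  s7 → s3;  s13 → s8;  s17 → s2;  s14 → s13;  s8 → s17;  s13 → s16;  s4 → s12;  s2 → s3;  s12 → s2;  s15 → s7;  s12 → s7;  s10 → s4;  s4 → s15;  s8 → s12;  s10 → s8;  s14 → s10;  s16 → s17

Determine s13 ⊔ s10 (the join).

Common upper bounds of {s13, s10}: s12, s17, s2, s3, s7, s8.
The least among these is s8.

s8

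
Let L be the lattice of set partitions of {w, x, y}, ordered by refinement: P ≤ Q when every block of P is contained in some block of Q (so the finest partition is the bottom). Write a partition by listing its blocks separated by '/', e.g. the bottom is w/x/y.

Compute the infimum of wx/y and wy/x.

The meet (common refinement) of wx/y and wy/x intersects blocks pairwise, giving w/x/y.

w/x/y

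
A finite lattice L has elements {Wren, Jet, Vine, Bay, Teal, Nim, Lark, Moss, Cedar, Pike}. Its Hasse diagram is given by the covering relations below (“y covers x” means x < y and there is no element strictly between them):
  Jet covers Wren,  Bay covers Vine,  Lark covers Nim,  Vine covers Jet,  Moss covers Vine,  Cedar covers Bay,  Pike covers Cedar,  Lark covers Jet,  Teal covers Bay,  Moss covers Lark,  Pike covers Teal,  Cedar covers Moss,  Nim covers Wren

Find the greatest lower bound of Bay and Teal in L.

Bay

Common lower bounds of {Bay, Teal}: Bay, Jet, Vine, Wren.
The greatest among these is Bay.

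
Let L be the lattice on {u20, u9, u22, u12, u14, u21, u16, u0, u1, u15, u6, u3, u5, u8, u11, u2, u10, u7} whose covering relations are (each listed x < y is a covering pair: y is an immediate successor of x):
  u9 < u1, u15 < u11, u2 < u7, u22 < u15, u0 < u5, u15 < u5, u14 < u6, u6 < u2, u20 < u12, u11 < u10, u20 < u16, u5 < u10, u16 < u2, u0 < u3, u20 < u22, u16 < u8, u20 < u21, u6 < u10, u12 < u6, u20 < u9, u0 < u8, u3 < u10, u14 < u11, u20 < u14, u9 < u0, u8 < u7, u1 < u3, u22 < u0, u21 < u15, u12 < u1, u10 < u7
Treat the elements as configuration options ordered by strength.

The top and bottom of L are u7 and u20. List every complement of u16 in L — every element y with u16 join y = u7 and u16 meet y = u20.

u1, u10, u11, u15, u21, u3, u5

Need y with u16 ∨ y = u7 and u16 ∧ y = u20.
Checking each element gives: u1, u10, u11, u15, u21, u3, u5.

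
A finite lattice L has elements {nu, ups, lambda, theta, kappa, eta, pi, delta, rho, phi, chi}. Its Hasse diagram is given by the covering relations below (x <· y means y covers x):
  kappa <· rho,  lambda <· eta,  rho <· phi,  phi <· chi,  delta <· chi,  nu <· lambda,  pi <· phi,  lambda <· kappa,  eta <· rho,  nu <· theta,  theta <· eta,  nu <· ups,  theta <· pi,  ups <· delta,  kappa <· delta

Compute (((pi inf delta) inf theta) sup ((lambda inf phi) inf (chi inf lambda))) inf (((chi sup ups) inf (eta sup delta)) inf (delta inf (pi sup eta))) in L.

lambda

pi ∧ delta = nu
nu ∧ theta = nu
lambda ∧ phi = lambda
chi ∧ lambda = lambda
lambda ∧ lambda = lambda
nu ∨ lambda = lambda
chi ∨ ups = chi
eta ∨ delta = chi
chi ∧ chi = chi
pi ∨ eta = phi
delta ∧ phi = kappa
chi ∧ kappa = kappa
lambda ∧ kappa = lambda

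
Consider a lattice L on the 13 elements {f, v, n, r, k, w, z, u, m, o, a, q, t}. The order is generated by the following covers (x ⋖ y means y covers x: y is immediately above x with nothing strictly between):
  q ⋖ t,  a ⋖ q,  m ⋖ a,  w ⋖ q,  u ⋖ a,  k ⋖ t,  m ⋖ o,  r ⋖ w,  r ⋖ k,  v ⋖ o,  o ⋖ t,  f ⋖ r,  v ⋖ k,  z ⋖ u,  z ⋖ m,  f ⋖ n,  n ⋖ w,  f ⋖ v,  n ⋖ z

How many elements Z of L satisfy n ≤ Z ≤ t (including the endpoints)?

9

The interval [n, t] = {a, m, n, o, q, t, u, w, z}, which has 9 elements.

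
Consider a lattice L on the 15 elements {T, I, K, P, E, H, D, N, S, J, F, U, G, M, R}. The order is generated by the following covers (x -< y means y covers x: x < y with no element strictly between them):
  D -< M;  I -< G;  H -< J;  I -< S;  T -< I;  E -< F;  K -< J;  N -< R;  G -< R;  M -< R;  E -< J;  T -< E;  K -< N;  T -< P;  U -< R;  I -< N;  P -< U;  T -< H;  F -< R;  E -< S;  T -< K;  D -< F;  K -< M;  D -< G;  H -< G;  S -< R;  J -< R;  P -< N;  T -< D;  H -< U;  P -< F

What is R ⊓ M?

M

Common lower bounds of {R, M}: D, K, M, T.
The greatest among these is M.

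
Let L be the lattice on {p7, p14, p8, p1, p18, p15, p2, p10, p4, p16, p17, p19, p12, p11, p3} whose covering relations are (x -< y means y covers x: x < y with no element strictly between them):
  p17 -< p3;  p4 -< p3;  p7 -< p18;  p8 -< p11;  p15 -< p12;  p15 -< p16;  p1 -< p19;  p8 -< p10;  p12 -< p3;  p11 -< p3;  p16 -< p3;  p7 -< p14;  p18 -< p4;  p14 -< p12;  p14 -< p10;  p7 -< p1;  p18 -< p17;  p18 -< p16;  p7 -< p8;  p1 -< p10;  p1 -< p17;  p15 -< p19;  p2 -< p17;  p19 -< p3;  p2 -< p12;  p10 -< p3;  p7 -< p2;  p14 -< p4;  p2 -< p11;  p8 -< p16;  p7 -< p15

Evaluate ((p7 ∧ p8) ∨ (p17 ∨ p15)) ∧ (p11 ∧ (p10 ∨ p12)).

p11

p7 ∧ p8 = p7
p17 ∨ p15 = p3
p7 ∨ p3 = p3
p10 ∨ p12 = p3
p11 ∧ p3 = p11
p3 ∧ p11 = p11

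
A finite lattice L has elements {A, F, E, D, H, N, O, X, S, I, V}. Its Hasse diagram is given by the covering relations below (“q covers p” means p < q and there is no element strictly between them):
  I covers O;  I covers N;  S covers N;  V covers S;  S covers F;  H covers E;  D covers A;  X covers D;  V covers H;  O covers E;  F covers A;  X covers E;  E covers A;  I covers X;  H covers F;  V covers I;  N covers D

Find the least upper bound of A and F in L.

F

Common upper bounds of {A, F}: F, H, S, V.
The least among these is F.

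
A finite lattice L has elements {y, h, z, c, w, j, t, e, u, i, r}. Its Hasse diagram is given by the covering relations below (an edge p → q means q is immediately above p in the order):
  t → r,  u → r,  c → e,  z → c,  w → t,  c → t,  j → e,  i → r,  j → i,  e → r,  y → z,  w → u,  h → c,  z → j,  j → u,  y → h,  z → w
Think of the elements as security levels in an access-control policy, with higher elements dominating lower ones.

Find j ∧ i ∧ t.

Common lower bounds of {j, i, t}: y, z.
The greatest among these is z.

z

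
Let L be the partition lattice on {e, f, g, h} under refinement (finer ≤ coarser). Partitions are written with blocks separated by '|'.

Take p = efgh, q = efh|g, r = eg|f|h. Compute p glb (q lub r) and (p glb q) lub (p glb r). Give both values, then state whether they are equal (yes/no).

q lub r = efgh, so p glb (q lub r) = efgh glb efgh = efgh.
p glb q = efh|g and p glb r = eg|f|h, so (p glb q) lub (p glb r) = efh|g lub eg|f|h = efgh.
Equal: yes.

efgh; efgh; yes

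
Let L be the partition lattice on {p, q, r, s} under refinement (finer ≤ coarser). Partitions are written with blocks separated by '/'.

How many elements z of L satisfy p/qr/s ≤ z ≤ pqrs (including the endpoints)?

The interval [p/qr/s, pqrs] = {p/qr/s, p/qrs, pqr/s, pqrs, ps/qr}, which has 5 elements.

5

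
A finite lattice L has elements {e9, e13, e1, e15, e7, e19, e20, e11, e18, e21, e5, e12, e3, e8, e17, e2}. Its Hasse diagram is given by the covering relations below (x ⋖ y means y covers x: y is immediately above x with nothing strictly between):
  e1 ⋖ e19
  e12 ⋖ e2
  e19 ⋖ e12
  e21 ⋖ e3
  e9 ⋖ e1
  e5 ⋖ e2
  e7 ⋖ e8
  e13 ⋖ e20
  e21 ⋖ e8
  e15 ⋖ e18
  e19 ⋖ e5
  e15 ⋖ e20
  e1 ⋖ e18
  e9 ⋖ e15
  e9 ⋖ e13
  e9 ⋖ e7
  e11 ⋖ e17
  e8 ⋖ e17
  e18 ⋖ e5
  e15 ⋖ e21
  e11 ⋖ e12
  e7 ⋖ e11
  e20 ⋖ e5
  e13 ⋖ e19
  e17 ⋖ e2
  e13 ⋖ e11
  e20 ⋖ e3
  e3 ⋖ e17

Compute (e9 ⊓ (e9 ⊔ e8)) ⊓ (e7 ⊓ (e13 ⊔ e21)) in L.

e9

e9 ∨ e8 = e8
e9 ∧ e8 = e9
e13 ∨ e21 = e3
e7 ∧ e3 = e9
e9 ∧ e9 = e9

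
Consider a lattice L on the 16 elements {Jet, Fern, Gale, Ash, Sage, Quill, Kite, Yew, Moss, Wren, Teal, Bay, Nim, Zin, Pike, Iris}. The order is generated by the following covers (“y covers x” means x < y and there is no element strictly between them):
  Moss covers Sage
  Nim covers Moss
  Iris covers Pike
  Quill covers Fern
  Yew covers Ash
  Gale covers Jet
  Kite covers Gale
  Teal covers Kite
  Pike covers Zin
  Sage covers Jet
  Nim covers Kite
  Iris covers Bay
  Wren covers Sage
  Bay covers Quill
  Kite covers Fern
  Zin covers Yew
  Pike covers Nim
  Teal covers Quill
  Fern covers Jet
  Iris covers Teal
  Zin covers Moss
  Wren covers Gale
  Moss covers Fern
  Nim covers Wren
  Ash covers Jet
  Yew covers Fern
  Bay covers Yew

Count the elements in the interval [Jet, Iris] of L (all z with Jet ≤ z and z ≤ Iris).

16

The interval [Jet, Iris] = {Ash, Bay, Fern, Gale, Iris, Jet, Kite, Moss, Nim, Pike, Quill, Sage, Teal, Wren, Yew, Zin}, which has 16 elements.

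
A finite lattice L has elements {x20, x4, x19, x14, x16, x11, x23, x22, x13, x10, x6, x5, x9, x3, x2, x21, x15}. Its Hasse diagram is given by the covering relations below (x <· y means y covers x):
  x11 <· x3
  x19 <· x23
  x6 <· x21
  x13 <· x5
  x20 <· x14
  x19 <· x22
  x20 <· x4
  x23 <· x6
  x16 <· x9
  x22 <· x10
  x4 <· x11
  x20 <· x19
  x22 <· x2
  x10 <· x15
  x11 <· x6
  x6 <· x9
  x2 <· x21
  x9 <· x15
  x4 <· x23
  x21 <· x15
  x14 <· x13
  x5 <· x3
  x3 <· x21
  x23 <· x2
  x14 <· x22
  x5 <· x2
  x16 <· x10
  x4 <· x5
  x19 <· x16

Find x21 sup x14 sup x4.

x21

Common upper bounds of {x21, x14, x4}: x15, x21.
The least among these is x21.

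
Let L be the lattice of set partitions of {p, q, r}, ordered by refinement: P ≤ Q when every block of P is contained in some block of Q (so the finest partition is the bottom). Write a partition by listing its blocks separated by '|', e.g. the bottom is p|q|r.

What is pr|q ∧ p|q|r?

p|q|r

Common lower bounds of {pr|q, p|q|r}: p|q|r.
The greatest among these is p|q|r.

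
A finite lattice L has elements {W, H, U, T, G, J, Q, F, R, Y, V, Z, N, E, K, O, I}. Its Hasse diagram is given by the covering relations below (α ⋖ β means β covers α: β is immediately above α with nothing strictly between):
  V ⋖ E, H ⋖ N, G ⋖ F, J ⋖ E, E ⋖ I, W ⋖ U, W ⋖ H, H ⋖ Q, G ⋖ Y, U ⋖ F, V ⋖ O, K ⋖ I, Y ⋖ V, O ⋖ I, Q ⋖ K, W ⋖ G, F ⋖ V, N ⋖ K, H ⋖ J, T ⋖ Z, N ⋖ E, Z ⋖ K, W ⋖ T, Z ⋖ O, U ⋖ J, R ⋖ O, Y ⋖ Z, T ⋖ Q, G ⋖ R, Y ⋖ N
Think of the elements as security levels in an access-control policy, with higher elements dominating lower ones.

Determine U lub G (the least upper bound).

F

Common upper bounds of {U, G}: E, F, I, O, V.
The least among these is F.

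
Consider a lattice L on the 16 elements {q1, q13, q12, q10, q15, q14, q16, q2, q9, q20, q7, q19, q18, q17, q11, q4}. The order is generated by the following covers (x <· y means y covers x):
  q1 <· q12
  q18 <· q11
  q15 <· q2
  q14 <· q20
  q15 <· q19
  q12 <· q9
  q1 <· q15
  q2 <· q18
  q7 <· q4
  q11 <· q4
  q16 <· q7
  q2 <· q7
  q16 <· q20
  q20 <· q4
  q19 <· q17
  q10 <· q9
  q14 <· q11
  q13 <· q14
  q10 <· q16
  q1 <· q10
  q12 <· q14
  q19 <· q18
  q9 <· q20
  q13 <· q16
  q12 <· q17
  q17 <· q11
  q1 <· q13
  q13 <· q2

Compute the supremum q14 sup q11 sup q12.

Common upper bounds of {q14, q11, q12}: q11, q4.
The least among these is q11.

q11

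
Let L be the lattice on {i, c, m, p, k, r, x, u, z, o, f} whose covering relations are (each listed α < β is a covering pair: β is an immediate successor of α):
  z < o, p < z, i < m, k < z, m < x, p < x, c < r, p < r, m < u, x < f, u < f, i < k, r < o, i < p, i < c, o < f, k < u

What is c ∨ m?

Common upper bounds of {c, m}: f.
The least among these is f.

f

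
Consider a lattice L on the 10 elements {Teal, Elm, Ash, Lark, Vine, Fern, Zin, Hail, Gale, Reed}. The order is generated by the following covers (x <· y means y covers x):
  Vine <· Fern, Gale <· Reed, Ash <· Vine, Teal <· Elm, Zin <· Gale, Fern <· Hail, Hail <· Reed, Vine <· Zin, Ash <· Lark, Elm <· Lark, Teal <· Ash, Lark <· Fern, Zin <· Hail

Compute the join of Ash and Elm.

Lark

Common upper bounds of {Ash, Elm}: Fern, Hail, Lark, Reed.
The least among these is Lark.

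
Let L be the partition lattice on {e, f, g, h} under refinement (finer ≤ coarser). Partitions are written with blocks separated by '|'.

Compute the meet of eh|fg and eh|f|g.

Common lower bounds of {eh|fg, eh|f|g}: eh|f|g, e|f|g|h.
The greatest among these is eh|f|g.

eh|f|g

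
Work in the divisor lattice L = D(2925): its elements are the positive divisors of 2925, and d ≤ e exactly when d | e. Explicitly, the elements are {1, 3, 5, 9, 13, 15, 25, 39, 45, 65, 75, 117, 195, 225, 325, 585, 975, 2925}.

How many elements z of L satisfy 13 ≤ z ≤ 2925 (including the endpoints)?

The interval [13, 2925] = {117, 13, 195, 2925, 325, 39, 585, 65, 975}, which has 9 elements.

9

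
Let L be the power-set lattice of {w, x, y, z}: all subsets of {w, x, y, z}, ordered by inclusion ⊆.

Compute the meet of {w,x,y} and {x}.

{x}

Under ⊆, meet is intersection: {w,x,y} ∩ {x} = {x}.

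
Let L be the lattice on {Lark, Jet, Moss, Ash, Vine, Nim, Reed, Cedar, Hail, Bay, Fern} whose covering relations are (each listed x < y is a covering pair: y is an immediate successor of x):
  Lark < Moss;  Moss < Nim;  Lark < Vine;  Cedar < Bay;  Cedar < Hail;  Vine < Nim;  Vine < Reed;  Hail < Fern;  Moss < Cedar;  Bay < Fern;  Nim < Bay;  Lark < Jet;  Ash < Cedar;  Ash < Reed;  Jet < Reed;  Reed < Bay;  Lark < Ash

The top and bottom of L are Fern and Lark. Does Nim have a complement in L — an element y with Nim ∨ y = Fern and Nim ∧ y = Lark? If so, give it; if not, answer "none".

none

For every candidate y, either Nim ∨ y ≠ Fern or Nim ∧ y ≠ Lark; no complement exists.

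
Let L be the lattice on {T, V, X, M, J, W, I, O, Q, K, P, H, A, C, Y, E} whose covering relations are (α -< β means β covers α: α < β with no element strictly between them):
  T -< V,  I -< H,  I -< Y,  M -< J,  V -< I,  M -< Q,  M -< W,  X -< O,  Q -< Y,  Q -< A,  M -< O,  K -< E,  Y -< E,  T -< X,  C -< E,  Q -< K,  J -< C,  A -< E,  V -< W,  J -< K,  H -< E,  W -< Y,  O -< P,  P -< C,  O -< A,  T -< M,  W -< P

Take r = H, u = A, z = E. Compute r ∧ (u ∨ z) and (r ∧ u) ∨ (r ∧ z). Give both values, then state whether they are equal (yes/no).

u ∨ z = E, so r ∧ (u ∨ z) = H ∧ E = H.
r ∧ u = T and r ∧ z = H, so (r ∧ u) ∨ (r ∧ z) = T ∨ H = H.
Equal: yes.

H; H; yes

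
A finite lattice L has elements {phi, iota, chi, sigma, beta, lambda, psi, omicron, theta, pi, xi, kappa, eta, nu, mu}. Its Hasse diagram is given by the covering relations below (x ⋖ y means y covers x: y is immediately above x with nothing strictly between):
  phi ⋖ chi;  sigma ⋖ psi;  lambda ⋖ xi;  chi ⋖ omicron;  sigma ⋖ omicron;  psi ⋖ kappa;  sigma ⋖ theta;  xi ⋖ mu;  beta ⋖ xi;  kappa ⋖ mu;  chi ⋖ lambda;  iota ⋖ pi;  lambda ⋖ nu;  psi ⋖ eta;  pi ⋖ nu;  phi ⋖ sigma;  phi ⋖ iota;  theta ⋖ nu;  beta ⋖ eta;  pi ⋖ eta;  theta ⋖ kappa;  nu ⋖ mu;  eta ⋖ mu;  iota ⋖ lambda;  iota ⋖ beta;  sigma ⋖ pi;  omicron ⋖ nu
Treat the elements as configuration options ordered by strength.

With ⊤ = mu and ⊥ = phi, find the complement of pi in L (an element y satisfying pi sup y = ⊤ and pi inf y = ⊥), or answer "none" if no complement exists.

For every candidate y, either pi ∨ y ≠ mu or pi ∧ y ≠ phi; no complement exists.

none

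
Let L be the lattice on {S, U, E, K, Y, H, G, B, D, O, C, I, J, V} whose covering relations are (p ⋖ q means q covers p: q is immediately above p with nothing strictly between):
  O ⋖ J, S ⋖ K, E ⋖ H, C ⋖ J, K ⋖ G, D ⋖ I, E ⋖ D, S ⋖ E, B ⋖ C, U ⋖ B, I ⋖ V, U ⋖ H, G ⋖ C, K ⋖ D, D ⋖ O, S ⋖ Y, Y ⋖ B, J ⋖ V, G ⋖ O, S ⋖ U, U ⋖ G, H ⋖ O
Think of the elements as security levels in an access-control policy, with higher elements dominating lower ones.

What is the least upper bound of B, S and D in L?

Common upper bounds of {B, S, D}: J, V.
The least among these is J.

J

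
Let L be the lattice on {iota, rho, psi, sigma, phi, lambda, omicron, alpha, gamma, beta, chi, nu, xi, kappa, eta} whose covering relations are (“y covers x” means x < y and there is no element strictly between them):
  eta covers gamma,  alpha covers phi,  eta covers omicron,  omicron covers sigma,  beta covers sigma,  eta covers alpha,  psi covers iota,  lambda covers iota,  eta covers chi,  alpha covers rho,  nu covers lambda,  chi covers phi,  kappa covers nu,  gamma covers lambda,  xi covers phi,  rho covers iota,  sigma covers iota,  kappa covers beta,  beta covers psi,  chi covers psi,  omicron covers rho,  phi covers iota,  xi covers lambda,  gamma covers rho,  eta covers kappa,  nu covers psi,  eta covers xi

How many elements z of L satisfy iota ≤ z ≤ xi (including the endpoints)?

4

The interval [iota, xi] = {iota, lambda, phi, xi}, which has 4 elements.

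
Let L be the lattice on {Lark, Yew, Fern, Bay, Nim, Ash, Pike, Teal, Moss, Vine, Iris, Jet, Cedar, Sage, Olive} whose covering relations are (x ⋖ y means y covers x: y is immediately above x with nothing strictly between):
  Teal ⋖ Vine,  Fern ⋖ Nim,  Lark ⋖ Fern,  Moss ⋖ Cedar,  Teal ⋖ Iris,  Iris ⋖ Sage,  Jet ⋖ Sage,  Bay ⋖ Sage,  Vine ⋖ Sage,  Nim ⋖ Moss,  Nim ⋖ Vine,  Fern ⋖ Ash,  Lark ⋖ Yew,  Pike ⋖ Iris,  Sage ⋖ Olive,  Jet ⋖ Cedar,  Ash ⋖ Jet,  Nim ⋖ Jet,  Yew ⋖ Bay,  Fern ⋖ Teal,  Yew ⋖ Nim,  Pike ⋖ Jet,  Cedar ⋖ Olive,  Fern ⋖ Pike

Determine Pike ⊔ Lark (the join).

Pike

Common upper bounds of {Pike, Lark}: Cedar, Iris, Jet, Olive, Pike, Sage.
The least among these is Pike.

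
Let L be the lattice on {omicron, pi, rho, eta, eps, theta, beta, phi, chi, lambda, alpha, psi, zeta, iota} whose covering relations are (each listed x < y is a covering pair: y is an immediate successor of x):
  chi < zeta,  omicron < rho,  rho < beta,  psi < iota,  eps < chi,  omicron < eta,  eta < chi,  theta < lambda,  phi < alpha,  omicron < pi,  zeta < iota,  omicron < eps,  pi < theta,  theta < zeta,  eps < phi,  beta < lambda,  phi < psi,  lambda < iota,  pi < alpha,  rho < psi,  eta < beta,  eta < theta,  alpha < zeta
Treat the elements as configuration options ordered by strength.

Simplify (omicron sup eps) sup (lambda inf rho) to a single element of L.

psi

omicron ∨ eps = eps
lambda ∧ rho = rho
eps ∨ rho = psi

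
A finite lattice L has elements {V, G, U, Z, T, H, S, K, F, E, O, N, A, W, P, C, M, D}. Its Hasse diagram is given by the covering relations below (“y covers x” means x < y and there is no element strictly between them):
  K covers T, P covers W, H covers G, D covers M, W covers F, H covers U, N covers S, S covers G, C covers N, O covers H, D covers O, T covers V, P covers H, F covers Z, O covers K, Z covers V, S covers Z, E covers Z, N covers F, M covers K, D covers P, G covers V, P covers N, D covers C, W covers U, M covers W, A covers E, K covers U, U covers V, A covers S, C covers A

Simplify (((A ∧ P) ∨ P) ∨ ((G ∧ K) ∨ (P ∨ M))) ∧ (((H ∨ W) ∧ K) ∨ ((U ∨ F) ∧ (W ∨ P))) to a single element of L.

A ∧ P = S
S ∨ P = P
G ∧ K = V
P ∨ M = D
V ∨ D = D
P ∨ D = D
H ∨ W = P
P ∧ K = U
U ∨ F = W
W ∨ P = P
W ∧ P = W
U ∨ W = W
D ∧ W = W

W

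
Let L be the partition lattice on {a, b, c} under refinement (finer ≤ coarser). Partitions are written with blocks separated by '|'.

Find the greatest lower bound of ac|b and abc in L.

ac|b

The meet (common refinement) of ac|b and abc intersects blocks pairwise, giving ac|b.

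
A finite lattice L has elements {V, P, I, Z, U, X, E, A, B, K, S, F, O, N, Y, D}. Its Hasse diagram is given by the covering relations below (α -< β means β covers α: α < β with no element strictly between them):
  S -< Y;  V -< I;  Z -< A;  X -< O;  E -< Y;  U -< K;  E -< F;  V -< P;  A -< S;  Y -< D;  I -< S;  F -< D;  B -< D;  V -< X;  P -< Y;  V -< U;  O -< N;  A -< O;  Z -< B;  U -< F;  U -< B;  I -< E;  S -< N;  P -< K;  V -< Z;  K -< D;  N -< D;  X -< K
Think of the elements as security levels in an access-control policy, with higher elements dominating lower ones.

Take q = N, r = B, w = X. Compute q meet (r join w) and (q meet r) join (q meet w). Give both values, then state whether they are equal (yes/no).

N; O; no

r join w = D, so q meet (r join w) = N meet D = N.
q meet r = Z and q meet w = X, so (q meet r) join (q meet w) = Z join X = O.
Equal: no.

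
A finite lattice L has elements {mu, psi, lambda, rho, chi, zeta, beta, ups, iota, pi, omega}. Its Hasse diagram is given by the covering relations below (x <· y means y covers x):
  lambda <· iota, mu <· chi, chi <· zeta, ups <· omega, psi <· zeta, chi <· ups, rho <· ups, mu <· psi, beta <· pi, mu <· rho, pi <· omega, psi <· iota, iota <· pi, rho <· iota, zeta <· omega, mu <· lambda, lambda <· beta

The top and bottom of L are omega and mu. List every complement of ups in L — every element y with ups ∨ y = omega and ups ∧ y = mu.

Need y with ups ∨ y = omega and ups ∧ y = mu.
Checking each element gives: beta, lambda, psi.

beta, lambda, psi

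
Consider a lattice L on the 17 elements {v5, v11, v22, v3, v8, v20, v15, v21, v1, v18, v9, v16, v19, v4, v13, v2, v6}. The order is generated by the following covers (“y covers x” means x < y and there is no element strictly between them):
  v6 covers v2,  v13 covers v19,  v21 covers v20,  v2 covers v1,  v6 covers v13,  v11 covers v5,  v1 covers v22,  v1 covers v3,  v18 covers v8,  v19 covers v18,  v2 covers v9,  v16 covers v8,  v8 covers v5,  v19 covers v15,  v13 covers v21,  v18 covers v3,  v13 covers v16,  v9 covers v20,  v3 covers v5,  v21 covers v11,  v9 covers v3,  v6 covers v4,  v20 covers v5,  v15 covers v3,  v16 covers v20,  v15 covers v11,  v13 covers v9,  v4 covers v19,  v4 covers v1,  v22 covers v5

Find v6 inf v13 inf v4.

v19

Common lower bounds of {v6, v13, v4}: v11, v15, v18, v19, v3, v5, v8.
The greatest among these is v19.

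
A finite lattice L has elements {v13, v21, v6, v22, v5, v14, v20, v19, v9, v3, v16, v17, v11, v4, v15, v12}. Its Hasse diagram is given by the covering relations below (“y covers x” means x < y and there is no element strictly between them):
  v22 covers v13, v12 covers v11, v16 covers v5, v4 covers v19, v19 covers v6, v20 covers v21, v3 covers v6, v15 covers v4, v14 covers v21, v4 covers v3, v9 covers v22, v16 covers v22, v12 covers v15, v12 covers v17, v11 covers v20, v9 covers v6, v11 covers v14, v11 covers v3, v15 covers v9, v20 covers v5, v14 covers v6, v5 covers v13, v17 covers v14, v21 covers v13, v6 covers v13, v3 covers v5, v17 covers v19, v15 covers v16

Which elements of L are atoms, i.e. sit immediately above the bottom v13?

v21, v22, v5, v6

The atoms are exactly the elements that cover v13: v21, v22, v5, v6.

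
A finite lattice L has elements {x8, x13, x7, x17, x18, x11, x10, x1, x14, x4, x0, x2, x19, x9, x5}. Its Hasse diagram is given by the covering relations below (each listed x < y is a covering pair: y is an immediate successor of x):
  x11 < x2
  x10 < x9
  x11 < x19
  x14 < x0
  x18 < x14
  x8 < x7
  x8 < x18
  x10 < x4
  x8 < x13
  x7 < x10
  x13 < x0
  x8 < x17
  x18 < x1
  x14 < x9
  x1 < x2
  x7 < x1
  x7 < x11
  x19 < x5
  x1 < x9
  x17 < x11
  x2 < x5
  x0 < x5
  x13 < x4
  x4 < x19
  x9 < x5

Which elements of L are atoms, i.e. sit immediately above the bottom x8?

The atoms are exactly the elements that cover x8: x13, x17, x18, x7.

x13, x17, x18, x7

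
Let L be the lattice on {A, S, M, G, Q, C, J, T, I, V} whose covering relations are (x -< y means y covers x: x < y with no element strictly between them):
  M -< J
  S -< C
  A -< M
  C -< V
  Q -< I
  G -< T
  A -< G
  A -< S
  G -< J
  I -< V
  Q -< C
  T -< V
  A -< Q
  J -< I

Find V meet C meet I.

Common lower bounds of {V, C, I}: A, Q.
The greatest among these is Q.

Q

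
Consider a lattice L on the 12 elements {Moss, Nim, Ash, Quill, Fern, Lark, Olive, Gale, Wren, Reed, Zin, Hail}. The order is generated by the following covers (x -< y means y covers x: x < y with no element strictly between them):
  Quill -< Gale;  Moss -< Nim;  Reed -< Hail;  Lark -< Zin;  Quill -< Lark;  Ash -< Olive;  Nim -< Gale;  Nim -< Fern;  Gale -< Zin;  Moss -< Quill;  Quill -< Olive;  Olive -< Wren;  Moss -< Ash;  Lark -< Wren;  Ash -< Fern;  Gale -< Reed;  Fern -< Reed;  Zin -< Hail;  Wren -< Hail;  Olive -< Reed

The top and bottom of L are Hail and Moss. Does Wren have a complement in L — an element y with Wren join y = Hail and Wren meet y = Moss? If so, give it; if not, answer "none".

Need y with Wren ∨ y = Hail and Wren ∧ y = Moss.
Checking each element gives: Nim.

Nim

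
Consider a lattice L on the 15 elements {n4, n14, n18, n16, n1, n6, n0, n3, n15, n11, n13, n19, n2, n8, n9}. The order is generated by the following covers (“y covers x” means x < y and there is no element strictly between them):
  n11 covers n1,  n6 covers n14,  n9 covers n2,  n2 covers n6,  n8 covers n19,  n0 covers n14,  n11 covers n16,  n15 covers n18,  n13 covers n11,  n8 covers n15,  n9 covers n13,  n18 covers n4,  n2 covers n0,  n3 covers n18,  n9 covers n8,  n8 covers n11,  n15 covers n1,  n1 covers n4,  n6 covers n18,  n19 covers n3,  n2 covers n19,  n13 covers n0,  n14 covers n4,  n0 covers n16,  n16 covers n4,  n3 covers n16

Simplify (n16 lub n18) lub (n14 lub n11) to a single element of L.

n9

n16 ∨ n18 = n3
n14 ∨ n11 = n13
n3 ∨ n13 = n9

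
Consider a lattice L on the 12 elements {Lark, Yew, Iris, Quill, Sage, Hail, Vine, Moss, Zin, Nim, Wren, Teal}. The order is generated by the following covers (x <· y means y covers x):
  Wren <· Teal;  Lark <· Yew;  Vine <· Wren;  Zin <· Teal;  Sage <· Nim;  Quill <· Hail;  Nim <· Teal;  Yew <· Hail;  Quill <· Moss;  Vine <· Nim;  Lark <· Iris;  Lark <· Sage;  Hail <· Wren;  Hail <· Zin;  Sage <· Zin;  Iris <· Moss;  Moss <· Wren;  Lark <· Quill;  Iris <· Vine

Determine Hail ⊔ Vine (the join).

Common upper bounds of {Hail, Vine}: Teal, Wren.
The least among these is Wren.

Wren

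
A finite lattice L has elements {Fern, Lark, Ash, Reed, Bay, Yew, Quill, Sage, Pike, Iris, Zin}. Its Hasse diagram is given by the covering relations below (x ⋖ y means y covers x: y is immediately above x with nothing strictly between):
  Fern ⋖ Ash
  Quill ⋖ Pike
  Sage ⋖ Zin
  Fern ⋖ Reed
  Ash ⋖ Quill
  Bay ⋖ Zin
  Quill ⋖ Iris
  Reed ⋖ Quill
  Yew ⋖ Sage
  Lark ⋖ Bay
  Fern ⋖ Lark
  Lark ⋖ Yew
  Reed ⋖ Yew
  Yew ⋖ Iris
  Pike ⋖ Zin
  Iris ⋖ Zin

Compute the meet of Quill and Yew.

Common lower bounds of {Quill, Yew}: Fern, Reed.
The greatest among these is Reed.

Reed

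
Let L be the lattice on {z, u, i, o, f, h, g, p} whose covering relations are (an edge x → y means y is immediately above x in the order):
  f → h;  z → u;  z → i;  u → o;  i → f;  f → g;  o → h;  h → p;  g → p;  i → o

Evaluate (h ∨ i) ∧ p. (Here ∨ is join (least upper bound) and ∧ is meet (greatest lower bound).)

h

h ∨ i = h
h ∧ p = h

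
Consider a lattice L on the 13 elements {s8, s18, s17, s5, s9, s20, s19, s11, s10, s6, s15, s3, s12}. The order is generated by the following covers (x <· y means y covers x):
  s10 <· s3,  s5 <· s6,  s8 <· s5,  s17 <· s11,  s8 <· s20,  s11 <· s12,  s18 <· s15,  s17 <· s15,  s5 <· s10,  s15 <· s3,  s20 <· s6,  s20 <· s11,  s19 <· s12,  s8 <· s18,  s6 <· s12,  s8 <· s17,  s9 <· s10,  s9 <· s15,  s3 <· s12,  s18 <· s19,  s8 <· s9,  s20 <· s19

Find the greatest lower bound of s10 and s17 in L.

Common lower bounds of {s10, s17}: s8.
The greatest among these is s8.

s8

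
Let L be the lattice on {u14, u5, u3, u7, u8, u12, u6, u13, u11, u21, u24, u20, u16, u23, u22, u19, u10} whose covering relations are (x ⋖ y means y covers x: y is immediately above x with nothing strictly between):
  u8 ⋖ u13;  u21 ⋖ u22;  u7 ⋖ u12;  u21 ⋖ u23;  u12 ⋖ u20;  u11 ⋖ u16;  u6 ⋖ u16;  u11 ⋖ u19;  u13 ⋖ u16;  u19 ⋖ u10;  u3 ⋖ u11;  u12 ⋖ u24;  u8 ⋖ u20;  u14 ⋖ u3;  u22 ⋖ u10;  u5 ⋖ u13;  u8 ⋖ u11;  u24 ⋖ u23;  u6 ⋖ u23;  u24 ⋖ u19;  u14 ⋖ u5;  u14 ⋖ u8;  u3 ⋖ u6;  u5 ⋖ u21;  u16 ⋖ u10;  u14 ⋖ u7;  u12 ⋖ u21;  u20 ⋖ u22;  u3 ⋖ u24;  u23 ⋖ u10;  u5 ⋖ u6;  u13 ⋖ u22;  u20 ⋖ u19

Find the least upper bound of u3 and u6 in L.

Common upper bounds of {u3, u6}: u10, u16, u23, u6.
The least among these is u6.

u6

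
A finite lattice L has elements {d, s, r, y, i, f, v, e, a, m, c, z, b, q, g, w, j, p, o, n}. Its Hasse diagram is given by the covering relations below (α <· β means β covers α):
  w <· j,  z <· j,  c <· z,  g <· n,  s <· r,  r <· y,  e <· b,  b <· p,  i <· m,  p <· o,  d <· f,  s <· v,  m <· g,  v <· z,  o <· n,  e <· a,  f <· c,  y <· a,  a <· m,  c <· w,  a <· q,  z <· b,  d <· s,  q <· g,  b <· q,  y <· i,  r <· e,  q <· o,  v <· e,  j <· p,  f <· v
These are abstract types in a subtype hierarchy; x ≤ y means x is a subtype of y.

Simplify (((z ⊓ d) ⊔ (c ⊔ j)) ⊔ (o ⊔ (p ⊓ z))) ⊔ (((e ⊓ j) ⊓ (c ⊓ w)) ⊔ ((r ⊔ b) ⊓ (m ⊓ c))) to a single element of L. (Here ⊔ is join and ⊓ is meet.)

o

z ∧ d = d
c ∨ j = j
d ∨ j = j
p ∧ z = z
o ∨ z = o
j ∨ o = o
e ∧ j = v
c ∧ w = c
v ∧ c = f
r ∨ b = b
m ∧ c = f
b ∧ f = f
f ∨ f = f
o ∨ f = o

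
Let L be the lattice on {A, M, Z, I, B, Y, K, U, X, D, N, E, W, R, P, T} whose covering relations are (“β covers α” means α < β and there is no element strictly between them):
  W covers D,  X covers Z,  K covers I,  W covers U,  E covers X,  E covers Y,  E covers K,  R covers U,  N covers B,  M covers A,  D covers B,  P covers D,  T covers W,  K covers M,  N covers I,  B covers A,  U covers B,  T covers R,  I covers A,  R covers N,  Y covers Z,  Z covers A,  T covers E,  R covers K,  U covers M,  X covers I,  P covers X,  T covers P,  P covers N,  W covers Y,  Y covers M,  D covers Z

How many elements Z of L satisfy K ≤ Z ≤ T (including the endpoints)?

The interval [K, T] = {E, K, R, T}, which has 4 elements.

4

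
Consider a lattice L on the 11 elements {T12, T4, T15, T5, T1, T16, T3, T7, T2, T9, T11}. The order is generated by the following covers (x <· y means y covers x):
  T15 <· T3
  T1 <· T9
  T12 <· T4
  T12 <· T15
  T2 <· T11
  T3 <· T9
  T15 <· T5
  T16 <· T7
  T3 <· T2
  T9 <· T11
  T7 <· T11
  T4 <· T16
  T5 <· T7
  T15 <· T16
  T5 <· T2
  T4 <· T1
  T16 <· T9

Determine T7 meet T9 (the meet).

T16

Common lower bounds of {T7, T9}: T12, T15, T16, T4.
The greatest among these is T16.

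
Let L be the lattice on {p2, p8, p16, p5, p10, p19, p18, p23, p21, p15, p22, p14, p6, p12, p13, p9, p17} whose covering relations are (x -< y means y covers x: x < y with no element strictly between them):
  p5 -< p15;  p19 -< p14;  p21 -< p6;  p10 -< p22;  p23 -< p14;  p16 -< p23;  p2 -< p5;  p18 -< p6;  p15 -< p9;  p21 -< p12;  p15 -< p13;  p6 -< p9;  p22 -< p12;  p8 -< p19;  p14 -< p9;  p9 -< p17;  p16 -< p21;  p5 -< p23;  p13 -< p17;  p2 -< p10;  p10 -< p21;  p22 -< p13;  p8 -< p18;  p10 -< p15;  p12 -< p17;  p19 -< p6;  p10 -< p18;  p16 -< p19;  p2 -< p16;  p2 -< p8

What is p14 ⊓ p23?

Common lower bounds of {p14, p23}: p16, p2, p23, p5.
The greatest among these is p23.

p23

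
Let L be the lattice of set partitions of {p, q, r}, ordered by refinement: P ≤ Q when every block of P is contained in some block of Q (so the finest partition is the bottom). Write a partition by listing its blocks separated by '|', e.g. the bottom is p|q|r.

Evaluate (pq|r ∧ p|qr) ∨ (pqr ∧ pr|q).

pr|q

pq|r ∧ p|qr = p|q|r
pqr ∧ pr|q = pr|q
p|q|r ∨ pr|q = pr|q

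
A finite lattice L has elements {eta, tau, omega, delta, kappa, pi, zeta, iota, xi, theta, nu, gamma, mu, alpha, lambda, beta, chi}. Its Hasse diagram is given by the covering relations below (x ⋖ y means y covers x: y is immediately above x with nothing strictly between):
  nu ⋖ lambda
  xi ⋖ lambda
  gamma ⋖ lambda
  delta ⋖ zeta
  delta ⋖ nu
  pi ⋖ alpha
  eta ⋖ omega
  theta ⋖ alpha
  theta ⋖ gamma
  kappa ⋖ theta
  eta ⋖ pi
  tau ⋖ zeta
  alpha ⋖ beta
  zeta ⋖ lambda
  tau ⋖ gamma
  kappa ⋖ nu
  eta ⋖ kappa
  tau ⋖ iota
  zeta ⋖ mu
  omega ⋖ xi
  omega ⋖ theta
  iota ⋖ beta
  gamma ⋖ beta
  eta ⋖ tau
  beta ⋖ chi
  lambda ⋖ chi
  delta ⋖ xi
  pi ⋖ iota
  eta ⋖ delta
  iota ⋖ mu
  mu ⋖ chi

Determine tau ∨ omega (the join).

Common upper bounds of {tau, omega}: beta, chi, gamma, lambda.
The least among these is gamma.

gamma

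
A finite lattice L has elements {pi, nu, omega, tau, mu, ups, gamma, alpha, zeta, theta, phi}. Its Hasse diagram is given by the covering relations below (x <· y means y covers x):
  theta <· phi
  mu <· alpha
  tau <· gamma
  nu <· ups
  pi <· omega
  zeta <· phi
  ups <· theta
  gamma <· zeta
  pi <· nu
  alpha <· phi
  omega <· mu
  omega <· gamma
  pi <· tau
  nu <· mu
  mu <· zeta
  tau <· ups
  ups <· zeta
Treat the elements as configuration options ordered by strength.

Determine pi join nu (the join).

Common upper bounds of {pi, nu}: alpha, mu, nu, phi, theta, ups, zeta.
The least among these is nu.

nu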